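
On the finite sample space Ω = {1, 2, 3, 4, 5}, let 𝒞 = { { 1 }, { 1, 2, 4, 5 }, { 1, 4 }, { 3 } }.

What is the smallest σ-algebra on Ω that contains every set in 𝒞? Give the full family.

Begin from { {  }, { 1 }, { 3 }, { 1, 4 }, { 1, 2, 4, 5 }, Ω } (that is, 𝒞 plus ∅ and Ω).
Step 1: +4 →
  { 1, 3 }  = { 3 } ∪ { 1 }
  { 1, 3, 4 }  = { 3 } ∪ { 1, 4 }
  { 2, 3, 5 }  = Ω∖{ 1, 4 }
  { 2, 3, 4, 5 }  = Ω∖{ 1 }
  — 10 sets.
Step 2: 3 new —
  { 2, 5 }  = Ω∖{ 1, 3, 4 }
  { 2, 4, 5 }  = Ω∖{ 1, 3 }
  { 1, 2, 3, 5 }  = { 2, 3, 5 } ∪ { 1, 3 }
  — 13 sets.
Step 3 adds 2:
  { 4 }  = Ω∖{ 1, 2, 3, 5 }
  { 1, 2, 5 }  = { 2, 5 } ∪ { 1 }
  — 15 sets.
Step 4 adds 1:
  { 3, 4 }  = Ω∖{ 1, 2, 5 }
  — 16 sets.
Step 5: stable.

Hence σ(𝒞) has 16 members: { {  }, { 1 }, { 3 }, { 4 }, { 1, 3 }, { 1, 4 }, { 2, 5 }, { 3, 4 }, { 1, 2, 5 }, { 1, 3, 4 }, { 2, 3, 5 }, { 2, 4, 5 }, { 1, 2, 3, 5 }, { 1, 2, 4, 5 }, { 2, 3, 4, 5 }, Ω }.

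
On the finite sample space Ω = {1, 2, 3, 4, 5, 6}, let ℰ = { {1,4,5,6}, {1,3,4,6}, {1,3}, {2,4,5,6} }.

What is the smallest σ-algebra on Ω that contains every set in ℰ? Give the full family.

Take S₀ = ℰ ∪ {∅, Ω} = { {}, {1,3}, {1,3,4,6}, {1,4,5,6}, {2,4,5,6}, Ω }.
Iteration 1: 4 new —
  {2,3}  = Ω∖{1,4,5,6}
  {2,5}  = Ω∖{1,3,4,6}
  {1,2,4,5,6}  = {2,4,5,6} ∪ {1,4,5,6}
  {1,3,4,5,6}  = {1,3} ∪ {1,4,5,6}
  (now 10)
Iteration 2: 7 new —
  {2}  = Ω∖{1,3,4,5,6}
  {3}  = Ω∖{1,2,4,5,6}
  {1,2,3}  = {2,3} ∪ {1,3}
  {2,3,5}  = {2,5} ∪ {2,3}
  {1,2,3,5}  = {2,5} ∪ {1,3}
  {1,2,3,4,6}  = {2,3} ∪ {1,3,4,6}
  {2,3,4,5,6}  = {2,4,5,6} ∪ {2,3}
  (now 17)
Iteration 3: 5 new —
  {1}  = Ω∖{2,3,4,5,6}
  {5}  = Ω∖{1,2,3,4,6}
  {4,6}  = Ω∖{1,2,3,5}
  {1,4,6}  = Ω∖{2,3,5}
  {4,5,6}  = Ω∖{1,2,3}
  (now 22)
Iteration 4 (10 new):
  {1,2}  = {2} ∪ {1}
  {1,5}  = {5} ∪ {1}
  {3,5}  = {5} ∪ {3}
  {1,2,5}  = {2,5} ∪ {1}
  {1,3,5}  = {5} ∪ {1,3}
  {2,4,6}  = {2} ∪ {4,6}
  {3,4,6}  = {3} ∪ {4,6}
  {1,2,4,6}  = {2} ∪ {1,4,6}
  {2,3,4,6}  = {2,3} ∪ {4,6}
  {3,4,5,6}  = {3} ∪ {4,5,6}
  (now 32)
Iteration 5: stable.

|σ(ℰ)| = 32.  σ(ℰ) = { {}, {1}, {2}, {3}, {5}, {1,2}, {1,3}, {1,5}, {2,3}, {2,5}, {3,5}, {4,6}, {1,2,3}, {1,2,5}, {1,3,5}, {1,4,6}, {2,3,5}, {2,4,6}, {3,4,6}, {4,5,6}, {1,2,3,5}, {1,2,4,6}, {1,3,4,6}, {1,4,5,6}, {2,3,4,6}, {2,4,5,6}, {3,4,5,6}, {1,2,3,4,6}, {1,2,4,5,6}, {1,3,4,5,6}, {2,3,4,5,6}, Ω }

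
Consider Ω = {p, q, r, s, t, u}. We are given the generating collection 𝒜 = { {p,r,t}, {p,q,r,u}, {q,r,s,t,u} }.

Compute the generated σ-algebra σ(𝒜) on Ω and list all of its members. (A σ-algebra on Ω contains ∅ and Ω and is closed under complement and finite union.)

Begin from { {}, {p,r,t}, {p,q,r,u}, {q,r,s,t,u}, Ω } (that is, 𝒜 plus ∅ and Ω).
Round 1 (4 new):
  {p}  = {q,r,s,t,u}ᶜ
  {s,t}  = {p,q,r,u}ᶜ
  {q,s,u}  = {p,r,t}ᶜ
  {p,q,r,t,u}  = {p,r,t} ∪ {p,q,r,u}
Round 2 adds 6:
  {s}  = {p,q,r,t,u}ᶜ
  {p,s,t}  = {p} ∪ {s,t}
  {p,q,s,u}  = {q,s,u} ∪ {p}
  {p,r,s,t}  = {p,r,t} ∪ {s,t}
  {q,s,t,u}  = {q,s,u} ∪ {s,t}
  {p,q,r,s,u}  = {q,s,u} ∪ {p,q,r,u}
Round 3 (7 new):
  {t}  = {p,q,r,s,u}ᶜ
  {p,r}  = {q,s,t,u}ᶜ
  {p,s}  = {s} ∪ {p}
  {q,u}  = {p,r,s,t}ᶜ
  {r,t}  = {p,q,s,u}ᶜ
  {q,r,u}  = {p,s,t}ᶜ
  {p,q,s,t,u}  = {s,t} ∪ {p,q,s,u}
Round 4. New:
  {r}  = {p,q,s,t,u}ᶜ
  {p,t}  = {t} ∪ {p}
  {p,q,u}  = {q,u} ∪ {p}
  {p,r,s}  = {p,s} ∪ {p,r}
  {q,t,u}  = {q,u} ∪ {t}
  {r,s,t}  = {s,t} ∪ {r,t}
  {q,r,s,u}  = {q,s,u} ∪ {q,r,u}
  {q,r,t,u}  = {p,s}ᶜ
Round 5 adds 2:
  {r,s}  = {r} ∪ {s}
  {p,q,t,u}  = {p} ∪ {q,t,u}
Round 6 adds nothing — fixpoint reached.

σ(𝒜) = { {}, {p}, {r}, {s}, {t}, {p,r}, {p,s}, {p,t}, {q,u}, {r,s}, {r,t}, {s,t}, {p,q,u}, {p,r,s}, {p,r,t}, {p,s,t}, {q,r,u}, {q,s,u}, {q,t,u}, {r,s,t}, {p,q,r,u}, {p,q,s,u}, {p,q,t,u}, {p,r,s,t}, {q,r,s,u}, {q,r,t,u}, {q,s,t,u}, {p,q,r,s,u}, {p,q,r,t,u}, {p,q,s,t,u}, {q,r,s,t,u}, Ω }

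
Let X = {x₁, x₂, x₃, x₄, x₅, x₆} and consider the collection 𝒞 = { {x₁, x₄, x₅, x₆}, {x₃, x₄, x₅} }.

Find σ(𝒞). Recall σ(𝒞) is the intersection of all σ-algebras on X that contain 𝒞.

Begin from { ∅, {x₃, x₄, x₅}, {x₁, x₄, x₅, x₆}, X } (that is, 𝒞 plus ∅ and X).
Iteration 1 (3 new):
  {x₂, x₃}  = complement {x₁, x₄, x₅, x₆}
  {x₁, x₂, x₆}  = complement {x₃, x₄, x₅}
  {x₁, x₃, x₄, x₅, x₆}  = {x₁, x₄, x₅, x₆} ∪ {x₃, x₄, x₅}
  [7 total]
Iteration 2 adds 4:
  {x₂}  = complement {x₁, x₃, x₄, x₅, x₆}
  {x₁, x₂, x₃, x₆}  = {x₂, x₃} ∪ {x₁, x₂, x₆}
  {x₂, x₃, x₄, x₅}  = {x₃, x₄, x₅} ∪ {x₂, x₃}
  {x₁, x₂, x₄, x₅, x₆}  = {x₁, x₄, x₅, x₆} ∪ {x₁, x₂, x₆}
  [11 total]
Iteration 3: +3 →
  {x₃}  = complement {x₁, x₂, x₄, x₅, x₆}
  {x₁, x₆}  = complement {x₂, x₃, x₄, x₅}
  {x₄, x₅}  = complement {x₁, x₂, x₃, x₆}
  [14 total]
Iteration 4: +2 →
  {x₁, x₃, x₆}  = {x₃} ∪ {x₁, x₆}
  {x₂, x₄, x₅}  = {x₄, x₅} ∪ {x₂}
  [16 total]
Iteration 5 adds nothing — fixpoint reached.

|σ(𝒞)| = 16.  σ(𝒞) = { ∅, {x₂}, {x₃}, {x₁, x₆}, {x₂, x₃}, {x₄, x₅}, {x₁, x₂, x₆}, {x₁, x₃, x₆}, {x₂, x₄, x₅}, {x₃, x₄, x₅}, {x₁, x₂, x₃, x₆}, {x₁, x₄, x₅, x₆}, {x₂, x₃, x₄, x₅}, {x₁, x₂, x₄, x₅, x₆}, {x₁, x₃, x₄, x₅, x₆}, X }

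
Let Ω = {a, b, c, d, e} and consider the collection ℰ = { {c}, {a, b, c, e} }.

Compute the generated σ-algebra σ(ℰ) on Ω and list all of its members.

σ(ℰ) (8 sets): { {}, {c}, {d}, {c, d}, {a, b, e}, {a, b, c, e}, {a, b, d, e}, Ω }

Trace:
Initial family (4 sets): { {}, {c}, {a, b, c, e}, Ω }.
Step 1 adds 2:
  {d}  = Ω∖{a, b, c, e}
  {a, b, d, e}  = Ω∖{c}
  (now 6)
Step 2: +1 →
  {c, d}  = {c} ∪ {d}
  (now 7)
Step 3 (1 new):
  {a, b, e}  = Ω∖{c, d}
  (now 8)
Step 4 adds nothing — fixpoint reached.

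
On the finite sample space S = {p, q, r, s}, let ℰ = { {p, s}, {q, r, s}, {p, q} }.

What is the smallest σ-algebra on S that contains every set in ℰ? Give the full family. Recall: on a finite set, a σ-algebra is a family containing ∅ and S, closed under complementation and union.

σ(ℰ) (16 sets): { {}, {p}, {q}, {r}, {s}, {p, q}, {p, r}, {p, s}, {q, r}, {q, s}, {r, s}, {p, q, r}, {p, q, s}, {p, r, s}, {q, r, s}, S }

Trace:
Initial family (5 sets): { {}, {p, q}, {p, s}, {q, r, s}, S }.
Step 1: 4 new —
  {p}  = complement {q, r, s}
  {q, r}  = complement {p, s}
  {r, s}  = complement {p, q}
  {p, q, s}  = {p, s} ∪ {p, q}
  (now 9)
Step 2 adds 3:
  {r}  = complement {p, q, s}
  {p, q, r}  = {p, q} ∪ {q, r}
  {p, r, s}  = {r, s} ∪ {p, s}
  (now 12)
Step 3: +3 →
  {q}  = complement {p, r, s}
  {s}  = complement {p, q, r}
  {p, r}  = {r} ∪ {p}
  (now 15)
Step 4: 1 new —
  {q, s}  = complement {p, r}
  (now 16)
Step 5 adds nothing — fixpoint reached.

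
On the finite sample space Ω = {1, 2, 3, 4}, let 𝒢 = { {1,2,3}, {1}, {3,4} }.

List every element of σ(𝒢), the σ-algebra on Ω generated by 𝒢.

σ(𝒢) (16 sets): { {}, {1}, {2}, {3}, {4}, {1,2}, {1,3}, {1,4}, {2,3}, {2,4}, {3,4}, {1,2,3}, {1,2,4}, {1,3,4}, {2,3,4}, Ω }

Working:
Take S₀ = 𝒢 ∪ {∅, Ω} = { {}, {1}, {3,4}, {1,2,3}, Ω }.
Iteration 1 (4 new):
  {4}  = complement {1,2,3}
  {1,2}  = complement {3,4}
  {1,3,4}  = {3,4} ∪ {1}
  {2,3,4}  = complement {1}
  (now 9)
Iteration 2. New:
  {2}  = complement {1,3,4}
  {1,4}  = {4} ∪ {1}
  {1,2,4}  = {1,2} ∪ {4}
  (now 12)
Iteration 3: 3 new —
  {3}  = complement {1,2,4}
  {2,3}  = complement {1,4}
  {2,4}  = {4} ∪ {2}
  (now 15)
Iteration 4: 1 new —
  {1,3}  = complement {2,4}
  (now 16)
Iteration 5: closed — nothing new.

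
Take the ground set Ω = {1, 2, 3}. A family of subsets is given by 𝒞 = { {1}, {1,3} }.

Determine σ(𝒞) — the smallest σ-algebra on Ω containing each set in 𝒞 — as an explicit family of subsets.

σ(𝒞) = { ∅, {1}, {2}, {3}, {1,2}, {1,3}, {2,3}, Ω }

Check:
Take S₀ = 𝒞 ∪ {∅, Ω} = { ∅, {1}, {1,3}, Ω }.
Pass 1: +2 →
  {2}  = complement {1,3}
  {2,3}  = complement {1}
  |family| = 6
Pass 2 adds 1:
  {1,2}  = {2} ∪ {1}
  |family| = 7
Pass 3 (1 new):
  {3}  = complement {1,2}
  |family| = 8
Pass 4 adds nothing — fixpoint reached.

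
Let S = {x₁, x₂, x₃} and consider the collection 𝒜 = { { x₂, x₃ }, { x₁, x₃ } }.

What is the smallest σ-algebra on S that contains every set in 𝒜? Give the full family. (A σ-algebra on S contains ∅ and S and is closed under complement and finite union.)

Take S₀ = 𝒜 ∪ {∅, S} = { {  }, { x₁, x₃ }, { x₂, x₃ }, S }.
Round 1: 2 new —
  { x₁ }  = ᶜ of { x₂, x₃ }
  { x₂ }  = ᶜ of { x₁, x₃ }
  (now 6)
Round 2: 1 new —
  { x₁, x₂ }  = { x₂ } ∪ { x₁ }
  (now 7)
Round 3 (1 new):
  { x₃ }  = ᶜ of { x₁, x₂ }
  (now 8)
Round 4: closed — nothing new.

Hence σ(𝒜) has 8 members: { {  }, { x₁ }, { x₂ }, { x₃ }, { x₁, x₂ }, { x₁, x₃ }, { x₂, x₃ }, S }.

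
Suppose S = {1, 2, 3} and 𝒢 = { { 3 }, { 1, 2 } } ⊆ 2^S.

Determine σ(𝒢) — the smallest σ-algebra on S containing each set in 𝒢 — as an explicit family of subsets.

Initial family (4 sets): { {}, { 3 }, { 1, 2 }, S }.
Pass 1 adds nothing — fixpoint reached.

Hence σ(𝒢) has 4 members: { {}, { 3 }, { 1, 2 }, S }.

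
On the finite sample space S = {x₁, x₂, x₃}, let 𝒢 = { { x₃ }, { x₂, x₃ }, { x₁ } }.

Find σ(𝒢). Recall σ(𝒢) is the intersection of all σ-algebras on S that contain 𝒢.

|σ(𝒢)| = 8.  σ(𝒢) = { {}, { x₁ }, { x₂ }, { x₃ }, { x₁, x₂ }, { x₁, x₃ }, { x₂, x₃ }, S }

Trace:
Seed the family with 𝒢 together with ∅ and S: { {}, { x₁ }, { x₃ }, { x₂, x₃ }, S }.
Step 1: 2 new —
  { x₁, x₂ }  = { x₃ }ᶜ
  { x₁, x₃ }  = { x₃ } ∪ { x₁ }
Step 2: 1 new —
  { x₂ }  = { x₁, x₃ }ᶜ
Step 3: already closed under ᶜ and ∪.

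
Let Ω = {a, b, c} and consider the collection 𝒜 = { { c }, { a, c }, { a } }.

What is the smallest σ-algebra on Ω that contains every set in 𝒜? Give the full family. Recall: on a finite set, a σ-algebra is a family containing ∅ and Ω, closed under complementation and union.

Begin from { {  }, { a }, { c }, { a, c }, Ω } (that is, 𝒜 plus ∅ and Ω).
Pass 1 (3 new):
  { b }  = Ω∖{ a, c }
  { a, b }  = Ω∖{ c }
  { b, c }  = Ω∖{ a }
  — 8 sets.
Pass 2: closed — nothing new.

σ(𝒜) = { {  }, { a }, { b }, { c }, { a, b }, { a, c }, { b, c }, Ω }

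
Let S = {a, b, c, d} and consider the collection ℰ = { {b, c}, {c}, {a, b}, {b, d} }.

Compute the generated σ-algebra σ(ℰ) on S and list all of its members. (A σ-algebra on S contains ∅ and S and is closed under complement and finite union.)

σ(ℰ) (16 sets): { ∅, {a}, {b}, {c}, {d}, {a, b}, {a, c}, {a, d}, {b, c}, {b, d}, {c, d}, {a, b, c}, {a, b, d}, {a, c, d}, {b, c, d}, S }

Check:
Take S₀ = ℰ ∪ {∅, S} = { ∅, {c}, {a, b}, {b, c}, {b, d}, S }.
Step 1: +6 →
  {a, c}  = complement {b, d}
  {a, d}  = complement {b, c}
  {c, d}  = complement {a, b}
  {a, b, c}  = {c} ∪ {a, b}
  {a, b, d}  = complement {c}
  {b, c, d}  = {c} ∪ {b, d}
  — 12 sets.
Step 2: 3 new —
  {a}  = complement {b, c, d}
  {d}  = complement {a, b, c}
  {a, c, d}  = {c, d} ∪ {a, d}
  — 15 sets.
Step 3 adds 1:
  {b}  = complement {a, c, d}
  — 16 sets.
After Step 4 the family is unchanged; done.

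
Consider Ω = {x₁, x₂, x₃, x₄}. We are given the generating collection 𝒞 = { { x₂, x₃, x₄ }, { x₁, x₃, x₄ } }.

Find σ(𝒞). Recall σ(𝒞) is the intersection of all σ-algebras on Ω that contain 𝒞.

Take S₀ = 𝒞 ∪ {∅, Ω} = { {  }, { x₁, x₃, x₄ }, { x₂, x₃, x₄ }, Ω }.
Pass 1: +2 →
  { x₁ }  = ᶜ of { x₂, x₃, x₄ }
  { x₂ }  = ᶜ of { x₁, x₃, x₄ }
  |family| = 6
Pass 2: +1 →
  { x₁, x₂ }  = { x₂ } ∪ { x₁ }
  |family| = 7
Pass 3: 1 new —
  { x₃, x₄ }  = ᶜ of { x₁, x₂ }
  |family| = 8
Pass 4: already closed under ᶜ and ∪.

|σ(𝒞)| = 8.  σ(𝒞) = { {  }, { x₁ }, { x₂ }, { x₁, x₂ }, { x₃, x₄ }, { x₁, x₃, x₄ }, { x₂, x₃, x₄ }, Ω }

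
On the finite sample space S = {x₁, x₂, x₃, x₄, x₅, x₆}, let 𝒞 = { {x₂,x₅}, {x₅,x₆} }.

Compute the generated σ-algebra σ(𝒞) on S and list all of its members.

Begin from { {}, {x₂,x₅}, {x₅,x₆}, S } (that is, 𝒞 plus ∅ and S).
Iteration 1. New:
  {x₂,x₅,x₆}  = {x₂,x₅} ∪ {x₅,x₆}
  {x₁,x₂,x₃,x₄}  = {x₅,x₆}ᶜ
  {x₁,x₃,x₄,x₆}  = {x₂,x₅}ᶜ
Iteration 2: +4 →
  {x₁,x₃,x₄}  = {x₂,x₅,x₆}ᶜ
  {x₁,x₂,x₃,x₄,x₅}  = {x₂,x₅} ∪ {x₁,x₂,x₃,x₄}
  {x₁,x₂,x₃,x₄,x₆}  = {x₁,x₃,x₄,x₆} ∪ {x₁,x₂,x₃,x₄}
  {x₁,x₃,x₄,x₅,x₆}  = {x₅,x₆} ∪ {x₁,x₃,x₄,x₆}
Iteration 3 (3 new):
  {x₂}  = {x₁,x₃,x₄,x₅,x₆}ᶜ
  {x₅}  = {x₁,x₂,x₃,x₄,x₆}ᶜ
  {x₆}  = {x₁,x₂,x₃,x₄,x₅}ᶜ
Iteration 4: 2 new —
  {x₂,x₆}  = {x₂} ∪ {x₆}
  {x₁,x₃,x₄,x₅}  = {x₁,x₃,x₄} ∪ {x₅}
Iteration 5: already closed under ᶜ and ∪.

|σ(𝒞)| = 16.  σ(𝒞) = { {}, {x₂}, {x₅}, {x₆}, {x₂,x₅}, {x₂,x₆}, {x₅,x₆}, {x₁,x₃,x₄}, {x₂,x₅,x₆}, {x₁,x₂,x₃,x₄}, {x₁,x₃,x₄,x₅}, {x₁,x₃,x₄,x₆}, {x₁,x₂,x₃,x₄,x₅}, {x₁,x₂,x₃,x₄,x₆}, {x₁,x₃,x₄,x₅,x₆}, S }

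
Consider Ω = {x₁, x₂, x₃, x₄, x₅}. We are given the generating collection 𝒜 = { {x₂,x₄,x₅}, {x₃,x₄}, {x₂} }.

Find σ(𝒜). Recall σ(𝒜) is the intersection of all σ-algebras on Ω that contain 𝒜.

Begin from { {}, {x₂}, {x₃,x₄}, {x₂,x₄,x₅}, Ω } (that is, 𝒜 plus ∅ and Ω).
Step 1: +5 →
  {x₁,x₃}  = complement {x₂,x₄,x₅}
  {x₁,x₂,x₅}  = complement {x₃,x₄}
  {x₂,x₃,x₄}  = {x₃,x₄} ∪ {x₂}
  {x₁,x₃,x₄,x₅}  = complement {x₂}
  {x₂,x₃,x₄,x₅}  = {x₃,x₄} ∪ {x₂,x₄,x₅}
Step 2: 7 new —
  {x₁}  = complement {x₂,x₃,x₄,x₅}
  {x₁,x₅}  = complement {x₂,x₃,x₄}
  {x₁,x₂,x₃}  = {x₂} ∪ {x₁,x₃}
  {x₁,x₃,x₄}  = {x₃,x₄} ∪ {x₁,x₃}
  {x₁,x₂,x₃,x₄}  = {x₁,x₃} ∪ {x₂,x₃,x₄}
  {x₁,x₂,x₃,x₅}  = {x₁,x₂,x₅} ∪ {x₁,x₃}
  {x₁,x₂,x₄,x₅}  = {x₁,x₂,x₅} ∪ {x₂,x₄,x₅}
Step 3. New:
  {x₃}  = complement {x₁,x₂,x₄,x₅}
  {x₄}  = complement {x₁,x₂,x₃,x₅}
  {x₅}  = complement {x₁,x₂,x₃,x₄}
  {x₁,x₂}  = {x₂} ∪ {x₁}
  {x₂,x₅}  = complement {x₁,x₃,x₄}
  {x₄,x₅}  = complement {x₁,x₂,x₃}
  {x₁,x₃,x₅}  = {x₁,x₃} ∪ {x₁,x₅}
Step 4: +8 →
  {x₁,x₄}  = {x₄} ∪ {x₁}
  {x₂,x₃}  = {x₂} ∪ {x₃}
  {x₂,x₄}  = complement {x₁,x₃,x₅}
  {x₃,x₅}  = {x₅} ∪ {x₃}
  {x₁,x₂,x₄}  = {x₁,x₂} ∪ {x₄}
  {x₁,x₄,x₅}  = {x₄,x₅} ∪ {x₁,x₅}
  {x₂,x₃,x₅}  = {x₂,x₅} ∪ {x₃}
  {x₃,x₄,x₅}  = complement {x₁,x₂}
Step 5: stable.

σ(𝒜) = { {}, {x₁}, {x₂}, {x₃}, {x₄}, {x₅}, {x₁,x₂}, {x₁,x₃}, {x₁,x₄}, {x₁,x₅}, {x₂,x₃}, {x₂,x₄}, {x₂,x₅}, {x₃,x₄}, {x₃,x₅}, {x₄,x₅}, {x₁,x₂,x₃}, {x₁,x₂,x₄}, {x₁,x₂,x₅}, {x₁,x₃,x₄}, {x₁,x₃,x₅}, {x₁,x₄,x₅}, {x₂,x₃,x₄}, {x₂,x₃,x₅}, {x₂,x₄,x₅}, {x₃,x₄,x₅}, {x₁,x₂,x₃,x₄}, {x₁,x₂,x₃,x₅}, {x₁,x₂,x₄,x₅}, {x₁,x₃,x₄,x₅}, {x₂,x₃,x₄,x₅}, Ω }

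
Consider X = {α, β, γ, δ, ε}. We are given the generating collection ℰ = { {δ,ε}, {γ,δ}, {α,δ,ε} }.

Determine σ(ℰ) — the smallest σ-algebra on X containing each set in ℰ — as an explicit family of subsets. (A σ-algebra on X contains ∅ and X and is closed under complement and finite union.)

Seed the family with ℰ together with ∅ and X: { {}, {γ,δ}, {δ,ε}, {α,δ,ε}, X }.
Step 1: +5 →
  {β,γ}  = {α,δ,ε}ᶜ
  {α,β,γ}  = {δ,ε}ᶜ
  {α,β,ε}  = {γ,δ}ᶜ
  {γ,δ,ε}  = {δ,ε} ∪ {γ,δ}
  {α,γ,δ,ε}  = {α,δ,ε} ∪ {γ,δ}
  [10 total]
Step 2 (7 new):
  {β}  = {α,γ,δ,ε}ᶜ
  {α,β}  = {γ,δ,ε}ᶜ
  {β,γ,δ}  = {γ,δ} ∪ {β,γ}
  {α,β,γ,δ}  = {γ,δ} ∪ {α,β,γ}
  {α,β,γ,ε}  = {α,β,γ} ∪ {α,β,ε}
  {α,β,δ,ε}  = {α,δ,ε} ∪ {α,β,ε}
  {β,γ,δ,ε}  = {γ,δ,ε} ∪ {β,γ}
  [17 total]
Step 3: +6 →
  {α}  = {β,γ,δ,ε}ᶜ
  {γ}  = {α,β,δ,ε}ᶜ
  {δ}  = {α,β,γ,ε}ᶜ
  {ε}  = {α,β,γ,δ}ᶜ
  {α,ε}  = {β,γ,δ}ᶜ
  {β,δ,ε}  = {δ,ε} ∪ {β}
  [23 total]
Step 4 (9 new):
  {α,γ}  = {β,δ,ε}ᶜ
  {α,δ}  = {δ} ∪ {α}
  {β,δ}  = {β} ∪ {δ}
  {β,ε}  = {β} ∪ {ε}
  {γ,ε}  = {ε} ∪ {γ}
  {α,β,δ}  = {α,β} ∪ {δ}
  {α,γ,δ}  = {γ,δ} ∪ {α}
  {α,γ,ε}  = {γ} ∪ {α,ε}
  {β,γ,ε}  = {ε} ∪ {β,γ}
  [32 total]
Step 5: no new sets; the family is a σ-algebra.

Therefore σ(ℰ) = { {}, {α}, {β}, {γ}, {δ}, {ε}, {α,β}, {α,γ}, {α,δ}, {α,ε}, {β,γ}, {β,δ}, {β,ε}, {γ,δ}, {γ,ε}, {δ,ε}, {α,β,γ}, {α,β,δ}, {α,β,ε}, {α,γ,δ}, {α,γ,ε}, {α,δ,ε}, {β,γ,δ}, {β,γ,ε}, {β,δ,ε}, {γ,δ,ε}, {α,β,γ,δ}, {α,β,γ,ε}, {α,β,δ,ε}, {α,γ,δ,ε}, {β,γ,δ,ε}, X } (|σ(ℰ)| = 32).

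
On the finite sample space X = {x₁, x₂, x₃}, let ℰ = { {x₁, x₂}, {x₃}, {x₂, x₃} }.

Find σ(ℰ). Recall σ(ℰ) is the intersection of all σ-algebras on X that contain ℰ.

σ(ℰ) (8 sets): { {}, {x₁}, {x₂}, {x₃}, {x₁, x₂}, {x₁, x₃}, {x₂, x₃}, X }

Derivation:
Begin from { {}, {x₃}, {x₁, x₂}, {x₂, x₃}, X } (that is, ℰ plus ∅ and X).
Pass 1: 1 new —
  {x₁}  = X∖{x₂, x₃}
  [6 total]
Pass 2. New:
  {x₁, x₃}  = {x₃} ∪ {x₁}
  [7 total]
Pass 3 (1 new):
  {x₂}  = X∖{x₁, x₃}
  [8 total]
Pass 4: already closed under ᶜ and ∪.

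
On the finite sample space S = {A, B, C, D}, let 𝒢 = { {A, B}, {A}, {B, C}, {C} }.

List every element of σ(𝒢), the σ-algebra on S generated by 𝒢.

Initial family (6 sets): { {}, {A}, {C}, {A, B}, {B, C}, S }.
Step 1 adds 6:
  {A, C}  = {C} ∪ {A}
  {A, D}  = {B, C}ᶜ
  {C, D}  = {A, B}ᶜ
  {A, B, C}  = {C} ∪ {A, B}
  {A, B, D}  = {C}ᶜ
  {B, C, D}  = {A}ᶜ
  |family| = 12
Step 2: +3 →
  {D}  = {A, B, C}ᶜ
  {B, D}  = {A, C}ᶜ
  {A, C, D}  = {C, D} ∪ {A, D}
  |family| = 15
Step 3: +1 →
  {B}  = {A, C, D}ᶜ
  |family| = 16
After Step 4 the family is unchanged; done.

Therefore σ(𝒢) = { {}, {A}, {B}, {C}, {D}, {A, B}, {A, C}, {A, D}, {B, C}, {B, D}, {C, D}, {A, B, C}, {A, B, D}, {A, C, D}, {B, C, D}, S } (|σ(𝒢)| = 16).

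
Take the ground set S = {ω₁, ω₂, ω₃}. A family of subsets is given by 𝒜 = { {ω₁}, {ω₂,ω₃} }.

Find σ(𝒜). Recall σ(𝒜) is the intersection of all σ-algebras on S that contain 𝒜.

|σ(𝒜)| = 4.  σ(𝒜) = { ∅, {ω₁}, {ω₂,ω₃}, S }

Derivation:
Take S₀ = 𝒜 ∪ {∅, S} = { ∅, {ω₁}, {ω₂,ω₃}, S }.
Step 1 adds nothing — fixpoint reached.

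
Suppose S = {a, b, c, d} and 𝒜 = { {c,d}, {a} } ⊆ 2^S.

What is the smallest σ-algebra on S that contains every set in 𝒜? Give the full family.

Seed the family with 𝒜 together with ∅ and S: { {}, {a}, {c,d}, S }.
Iteration 1: +3 →
  {a,b}  = ᶜ of {c,d}
  {a,c,d}  = {c,d} ∪ {a}
  {b,c,d}  = ᶜ of {a}
  |family| = 7
Iteration 2 (1 new):
  {b}  = ᶜ of {a,c,d}
  |family| = 8
Iteration 3 adds nothing — fixpoint reached.

|σ(𝒜)| = 8.  σ(𝒜) = { {}, {a}, {b}, {a,b}, {c,d}, {a,c,d}, {b,c,d}, S }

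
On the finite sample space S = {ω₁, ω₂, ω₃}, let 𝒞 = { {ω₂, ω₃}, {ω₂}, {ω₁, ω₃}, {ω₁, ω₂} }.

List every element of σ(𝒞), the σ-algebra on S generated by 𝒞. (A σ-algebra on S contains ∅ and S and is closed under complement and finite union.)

Start: 𝒞 ∪ {∅, S} = { ∅, {ω₂}, {ω₁, ω₂}, {ω₁, ω₃}, {ω₂, ω₃}, S }.
Pass 1: +2 →
  {ω₁}  = S∖{ω₂, ω₃}
  {ω₃}  = S∖{ω₁, ω₂}
Pass 2: closed — nothing new.

Hence σ(𝒞) has 8 members: { ∅, {ω₁}, {ω₂}, {ω₃}, {ω₁, ω₂}, {ω₁, ω₃}, {ω₂, ω₃}, S }.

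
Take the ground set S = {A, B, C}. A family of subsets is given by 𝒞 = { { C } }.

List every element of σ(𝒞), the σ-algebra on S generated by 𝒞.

Answer: σ(𝒞) = { {}, { C }, { A, B }, S }

Check:
Start: 𝒞 ∪ {∅, S} = { {}, { C }, S }.
Step 1: 1 new —
  { A, B }  = ᶜ of { C }
  (now 4)
Step 2: no new sets; the family is a σ-algebra.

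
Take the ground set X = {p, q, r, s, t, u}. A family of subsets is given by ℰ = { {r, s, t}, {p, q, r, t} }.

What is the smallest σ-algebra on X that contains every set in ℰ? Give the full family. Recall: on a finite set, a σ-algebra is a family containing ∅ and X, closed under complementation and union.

|σ(ℰ)| = 16.  σ(ℰ) = { {}, {s}, {u}, {p, q}, {r, t}, {s, u}, {p, q, s}, {p, q, u}, {r, s, t}, {r, t, u}, {p, q, r, t}, {p, q, s, u}, {r, s, t, u}, {p, q, r, s, t}, {p, q, r, t, u}, X }

Working:
Take S₀ = ℰ ∪ {∅, X} = { {}, {r, s, t}, {p, q, r, t}, X }.
Pass 1: 3 new —
  {s, u}  = complement {p, q, r, t}
  {p, q, u}  = complement {r, s, t}
  {p, q, r, s, t}  = {p, q, r, t} ∪ {r, s, t}
  [7 total]
Pass 2. New:
  {u}  = complement {p, q, r, s, t}
  {p, q, s, u}  = {p, q, u} ∪ {s, u}
  {r, s, t, u}  = {r, s, t} ∪ {s, u}
  {p, q, r, t, u}  = {p, q, u} ∪ {p, q, r, t}
  [11 total]
Pass 3 (3 new):
  {s}  = complement {p, q, r, t, u}
  {p, q}  = complement {r, s, t, u}
  {r, t}  = complement {p, q, s, u}
  [14 total]
Pass 4 (2 new):
  {p, q, s}  = {p, q} ∪ {s}
  {r, t, u}  = {r, t} ∪ {u}
  [16 total]
Pass 5: stable.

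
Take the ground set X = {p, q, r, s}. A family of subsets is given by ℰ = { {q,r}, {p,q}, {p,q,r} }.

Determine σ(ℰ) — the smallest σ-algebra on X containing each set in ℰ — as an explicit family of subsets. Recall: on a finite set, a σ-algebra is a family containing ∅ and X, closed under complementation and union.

Take S₀ = ℰ ∪ {∅, X} = { ∅, {p,q}, {q,r}, {p,q,r}, X }.
Step 1 adds 3:
  {s}  = {p,q,r}ᶜ
  {p,s}  = {q,r}ᶜ
  {r,s}  = {p,q}ᶜ
  |family| = 8
Step 2 (3 new):
  {p,q,s}  = {s} ∪ {p,q}
  {p,r,s}  = {r,s} ∪ {p,s}
  {q,r,s}  = {s} ∪ {q,r}
  |family| = 11
Step 3. New:
  {p}  = {q,r,s}ᶜ
  {q}  = {p,r,s}ᶜ
  {r}  = {p,q,s}ᶜ
  |family| = 14
Step 4 adds 2:
  {p,r}  = {r} ∪ {p}
  {q,s}  = {s} ∪ {q}
  |family| = 16
Step 5 adds nothing — fixpoint reached.

|σ(ℰ)| = 16.  σ(ℰ) = { ∅, {p}, {q}, {r}, {s}, {p,q}, {p,r}, {p,s}, {q,r}, {q,s}, {r,s}, {p,q,r}, {p,q,s}, {p,r,s}, {q,r,s}, X }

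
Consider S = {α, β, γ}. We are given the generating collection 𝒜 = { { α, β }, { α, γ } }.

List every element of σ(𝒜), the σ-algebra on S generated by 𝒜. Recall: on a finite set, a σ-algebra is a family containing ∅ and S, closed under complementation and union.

Initial family (4 sets): { {}, { α, β }, { α, γ }, S }.
Iteration 1 (2 new):
  { β }  = complement { α, γ }
  { γ }  = complement { α, β }
  |family| = 6
Iteration 2: +1 →
  { β, γ }  = { γ } ∪ { β }
  |family| = 7
Iteration 3: +1 →
  { α }  = complement { β, γ }
  |family| = 8
After Iteration 4 the family is unchanged; done.

Therefore σ(𝒜) = { {}, { α }, { β }, { γ }, { α, β }, { α, γ }, { β, γ }, S } (|σ(𝒜)| = 8).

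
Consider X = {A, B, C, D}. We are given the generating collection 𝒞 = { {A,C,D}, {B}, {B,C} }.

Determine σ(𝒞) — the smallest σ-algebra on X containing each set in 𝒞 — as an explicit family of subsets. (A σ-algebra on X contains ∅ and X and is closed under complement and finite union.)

Answer: σ(𝒞) = { ∅, {B}, {C}, {A,D}, {B,C}, {A,B,D}, {A,C,D}, X }

Check:
Take S₀ = 𝒞 ∪ {∅, X} = { ∅, {B}, {B,C}, {A,C,D}, X }.
Iteration 1 adds 1:
  {A,D}  = ᶜ of {B,C}
  — 6 sets.
Iteration 2. New:
  {A,B,D}  = {B} ∪ {A,D}
  — 7 sets.
Iteration 3 (1 new):
  {C}  = ᶜ of {A,B,D}
  — 8 sets.
Iteration 4: stable.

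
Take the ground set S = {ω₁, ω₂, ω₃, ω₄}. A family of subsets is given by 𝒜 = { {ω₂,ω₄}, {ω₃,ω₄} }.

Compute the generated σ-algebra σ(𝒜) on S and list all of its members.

Answer: σ(𝒜) = { {}, {ω₁}, {ω₂}, {ω₃}, {ω₄}, {ω₁,ω₂}, {ω₁,ω₃}, {ω₁,ω₄}, {ω₂,ω₃}, {ω₂,ω₄}, {ω₃,ω₄}, {ω₁,ω₂,ω₃}, {ω₁,ω₂,ω₄}, {ω₁,ω₃,ω₄}, {ω₂,ω₃,ω₄}, S }

Working:
Take S₀ = 𝒜 ∪ {∅, S} = { {}, {ω₂,ω₄}, {ω₃,ω₄}, S }.
Pass 1: +3 →
  {ω₁,ω₂}  = {ω₃,ω₄}ᶜ
  {ω₁,ω₃}  = {ω₂,ω₄}ᶜ
  {ω₂,ω₃,ω₄}  = {ω₃,ω₄} ∪ {ω₂,ω₄}
  — 7 sets.
Pass 2 adds 4:
  {ω₁}  = {ω₂,ω₃,ω₄}ᶜ
  {ω₁,ω₂,ω₃}  = {ω₁,ω₂} ∪ {ω₁,ω₃}
  {ω₁,ω₂,ω₄}  = {ω₁,ω₂} ∪ {ω₂,ω₄}
  {ω₁,ω₃,ω₄}  = {ω₃,ω₄} ∪ {ω₁,ω₃}
  — 11 sets.
Pass 3 (3 new):
  {ω₂}  = {ω₁,ω₃,ω₄}ᶜ
  {ω₃}  = {ω₁,ω₂,ω₄}ᶜ
  {ω₄}  = {ω₁,ω₂,ω₃}ᶜ
  — 14 sets.
Pass 4 (2 new):
  {ω₁,ω₄}  = {ω₄} ∪ {ω₁}
  {ω₂,ω₃}  = {ω₃} ∪ {ω₂}
  — 16 sets.
After Pass 5 the family is unchanged; done.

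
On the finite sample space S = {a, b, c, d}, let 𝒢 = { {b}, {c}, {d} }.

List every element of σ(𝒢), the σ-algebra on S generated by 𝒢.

σ(𝒢) = { {}, {a}, {b}, {c}, {d}, {a, b}, {a, c}, {a, d}, {b, c}, {b, d}, {c, d}, {a, b, c}, {a, b, d}, {a, c, d}, {b, c, d}, S }

Check:
Begin from { {}, {b}, {c}, {d}, S } (that is, 𝒢 plus ∅ and S).
Pass 1. New:
  {b, c}  = {c} ∪ {b}
  {b, d}  = {d} ∪ {b}
  {c, d}  = {c} ∪ {d}
  {a, b, c}  = {d}ᶜ
  {a, b, d}  = {c}ᶜ
  {a, c, d}  = {b}ᶜ
  |family| = 11
Pass 2. New:
  {a, b}  = {c, d}ᶜ
  {a, c}  = {b, d}ᶜ
  {a, d}  = {b, c}ᶜ
  {b, c, d}  = {c, d} ∪ {b}
  |family| = 15
Pass 3: 1 new —
  {a}  = {b, c, d}ᶜ
  |family| = 16
Pass 4: stable.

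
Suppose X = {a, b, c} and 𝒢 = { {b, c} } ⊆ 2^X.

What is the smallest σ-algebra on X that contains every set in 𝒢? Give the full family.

Answer: σ(𝒢) = { ∅, {a}, {b, c}, X }

Trace:
Seed the family with 𝒢 together with ∅ and X: { ∅, {b, c}, X }.
Step 1: +1 →
  {a}  = ᶜ of {b, c}
  (now 4)
Step 2: already closed under ᶜ and ∪.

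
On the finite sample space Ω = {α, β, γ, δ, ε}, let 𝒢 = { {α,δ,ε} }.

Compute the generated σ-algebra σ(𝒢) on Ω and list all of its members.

Seed the family with 𝒢 together with ∅ and Ω: { ∅, {α,δ,ε}, Ω }.
Step 1 (1 new):
  {β,γ}  = Ω∖{α,δ,ε}
  [4 total]
Step 2 adds nothing — fixpoint reached.

Hence σ(𝒢) has 4 members: { ∅, {β,γ}, {α,δ,ε}, Ω }.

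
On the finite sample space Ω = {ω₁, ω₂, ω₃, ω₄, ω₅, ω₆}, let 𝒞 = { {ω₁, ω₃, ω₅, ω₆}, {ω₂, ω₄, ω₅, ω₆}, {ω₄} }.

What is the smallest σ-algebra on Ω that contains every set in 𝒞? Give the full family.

Begin from { {}, {ω₄}, {ω₁, ω₃, ω₅, ω₆}, {ω₂, ω₄, ω₅, ω₆}, Ω } (that is, 𝒞 plus ∅ and Ω).
Step 1: +4 →
  {ω₁, ω₃}  = Ω∖{ω₂, ω₄, ω₅, ω₆}
  {ω₂, ω₄}  = Ω∖{ω₁, ω₃, ω₅, ω₆}
  {ω₁, ω₂, ω₃, ω₅, ω₆}  = Ω∖{ω₄}
  {ω₁, ω₃, ω₄, ω₅, ω₆}  = {ω₁, ω₃, ω₅, ω₆} ∪ {ω₄}
  [9 total]
Step 2 (3 new):
  {ω₂}  = Ω∖{ω₁, ω₃, ω₄, ω₅, ω₆}
  {ω₁, ω₃, ω₄}  = {ω₁, ω₃} ∪ {ω₄}
  {ω₁, ω₂, ω₃, ω₄}  = {ω₁, ω₃} ∪ {ω₂, ω₄}
  [12 total]
Step 3: 3 new —
  {ω₅, ω₆}  = Ω∖{ω₁, ω₂, ω₃, ω₄}
  {ω₁, ω₂, ω₃}  = {ω₁, ω₃} ∪ {ω₂}
  {ω₂, ω₅, ω₆}  = Ω∖{ω₁, ω₃, ω₄}
  [15 total]
Step 4: 1 new —
  {ω₄, ω₅, ω₆}  = Ω∖{ω₁, ω₂, ω₃}
  [16 total]
Step 5: already closed under ᶜ and ∪.

|σ(𝒞)| = 16.  σ(𝒞) = { {}, {ω₂}, {ω₄}, {ω₁, ω₃}, {ω₂, ω₄}, {ω₅, ω₆}, {ω₁, ω₂, ω₃}, {ω₁, ω₃, ω₄}, {ω₂, ω₅, ω₆}, {ω₄, ω₅, ω₆}, {ω₁, ω₂, ω₃, ω₄}, {ω₁, ω₃, ω₅, ω₆}, {ω₂, ω₄, ω₅, ω₆}, {ω₁, ω₂, ω₃, ω₅, ω₆}, {ω₁, ω₃, ω₄, ω₅, ω₆}, Ω }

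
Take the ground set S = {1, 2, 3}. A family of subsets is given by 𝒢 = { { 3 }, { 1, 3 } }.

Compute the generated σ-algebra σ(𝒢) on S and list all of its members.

Start: 𝒢 ∪ {∅, S} = { {}, { 3 }, { 1, 3 }, S }.
Step 1 adds 2:
  { 2 }  = { 1, 3 }ᶜ
  { 1, 2 }  = { 3 }ᶜ
  |family| = 6
Step 2 (1 new):
  { 2, 3 }  = { 3 } ∪ { 2 }
  |family| = 7
Step 3: +1 →
  { 1 }  = { 2, 3 }ᶜ
  |family| = 8
Step 4 adds nothing — fixpoint reached.

Therefore σ(𝒢) = { {}, { 1 }, { 2 }, { 3 }, { 1, 2 }, { 1, 3 }, { 2, 3 }, S } (|σ(𝒢)| = 8).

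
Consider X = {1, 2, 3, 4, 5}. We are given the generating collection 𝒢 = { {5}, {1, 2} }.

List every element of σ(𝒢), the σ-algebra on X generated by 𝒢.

Initial family (4 sets): { {}, {5}, {1, 2}, X }.
Round 1: +3 →
  {1, 2, 5}  = {1, 2} ∪ {5}
  {3, 4, 5}  = complement {1, 2}
  {1, 2, 3, 4}  = complement {5}
  [7 total]
Round 2. New:
  {3, 4}  = complement {1, 2, 5}
  [8 total]
Round 3: stable.

Hence σ(𝒢) has 8 members: { {}, {5}, {1, 2}, {3, 4}, {1, 2, 5}, {3, 4, 5}, {1, 2, 3, 4}, X }.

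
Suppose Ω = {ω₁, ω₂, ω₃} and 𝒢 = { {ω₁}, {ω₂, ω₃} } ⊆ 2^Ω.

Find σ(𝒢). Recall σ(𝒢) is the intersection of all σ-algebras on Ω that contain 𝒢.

Start: 𝒢 ∪ {∅, Ω} = { ∅, {ω₁}, {ω₂, ω₃}, Ω }.
Round 1: closed — nothing new.

σ(𝒢) = { ∅, {ω₁}, {ω₂, ω₃}, Ω }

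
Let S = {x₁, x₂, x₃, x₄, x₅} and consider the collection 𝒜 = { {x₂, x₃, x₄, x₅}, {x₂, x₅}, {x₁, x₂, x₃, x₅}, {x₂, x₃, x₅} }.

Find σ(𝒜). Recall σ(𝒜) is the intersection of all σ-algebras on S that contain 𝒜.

Start: 𝒜 ∪ {∅, S} = { ∅, {x₂, x₅}, {x₂, x₃, x₅}, {x₁, x₂, x₃, x₅}, {x₂, x₃, x₄, x₅}, S }.
Step 1. New:
  {x₁}  = complement {x₂, x₃, x₄, x₅}
  {x₄}  = complement {x₁, x₂, x₃, x₅}
  {x₁, x₄}  = complement {x₂, x₃, x₅}
  {x₁, x₃, x₄}  = complement {x₂, x₅}
  — 10 sets.
Step 2: 3 new —
  {x₁, x₂, x₅}  = {x₂, x₅} ∪ {x₁}
  {x₂, x₄, x₅}  = {x₂, x₅} ∪ {x₄}
  {x₁, x₂, x₄, x₅}  = {x₂, x₅} ∪ {x₁, x₄}
  — 13 sets.
Step 3 (3 new):
  {x₃}  = complement {x₁, x₂, x₄, x₅}
  {x₁, x₃}  = complement {x₂, x₄, x₅}
  {x₃, x₄}  = complement {x₁, x₂, x₅}
  — 16 sets.
Step 4: stable.

Hence σ(𝒜) has 16 members: { ∅, {x₁}, {x₃}, {x₄}, {x₁, x₃}, {x₁, x₄}, {x₂, x₅}, {x₃, x₄}, {x₁, x₂, x₅}, {x₁, x₃, x₄}, {x₂, x₃, x₅}, {x₂, x₄, x₅}, {x₁, x₂, x₃, x₅}, {x₁, x₂, x₄, x₅}, {x₂, x₃, x₄, x₅}, S }.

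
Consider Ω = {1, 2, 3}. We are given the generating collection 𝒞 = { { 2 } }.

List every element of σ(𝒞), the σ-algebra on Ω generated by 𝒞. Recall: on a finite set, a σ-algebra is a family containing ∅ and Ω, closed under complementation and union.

σ(𝒞) (4 sets): { {}, { 2 }, { 1, 3 }, Ω }

Working:
Seed the family with 𝒞 together with ∅ and Ω: { {}, { 2 }, Ω }.
Step 1 adds 1:
  { 1, 3 }  = Ω∖{ 2 }
  — 4 sets.
Step 2: stable.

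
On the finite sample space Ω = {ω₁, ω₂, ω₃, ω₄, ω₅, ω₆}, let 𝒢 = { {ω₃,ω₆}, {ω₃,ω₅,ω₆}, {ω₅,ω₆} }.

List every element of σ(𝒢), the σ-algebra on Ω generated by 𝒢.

Begin from { {}, {ω₃,ω₆}, {ω₅,ω₆}, {ω₃,ω₅,ω₆}, Ω } (that is, 𝒢 plus ∅ and Ω).
Step 1: 3 new —
  {ω₁,ω₂,ω₄}  = Ω∖{ω₃,ω₅,ω₆}
  {ω₁,ω₂,ω₃,ω₄}  = Ω∖{ω₅,ω₆}
  {ω₁,ω₂,ω₄,ω₅}  = Ω∖{ω₃,ω₆}
  (now 8)
Step 2: 3 new —
  {ω₁,ω₂,ω₃,ω₄,ω₅}  = {ω₁,ω₂,ω₃,ω₄} ∪ {ω₁,ω₂,ω₄,ω₅}
  {ω₁,ω₂,ω₃,ω₄,ω₆}  = {ω₁,ω₂,ω₃,ω₄} ∪ {ω₃,ω₆}
  {ω₁,ω₂,ω₄,ω₅,ω₆}  = {ω₁,ω₂,ω₄,ω₅} ∪ {ω₅,ω₆}
  (now 11)
Step 3 adds 3:
  {ω₃}  = Ω∖{ω₁,ω₂,ω₄,ω₅,ω₆}
  {ω₅}  = Ω∖{ω₁,ω₂,ω₃,ω₄,ω₆}
  {ω₆}  = Ω∖{ω₁,ω₂,ω₃,ω₄,ω₅}
  (now 14)
Step 4 (2 new):
  {ω₃,ω₅}  = {ω₃} ∪ {ω₅}
  {ω₁,ω₂,ω₄,ω₆}  = {ω₁,ω₂,ω₄} ∪ {ω₆}
  (now 16)
Step 5: closed — nothing new.

σ(𝒢) = { {}, {ω₃}, {ω₅}, {ω₆}, {ω₃,ω₅}, {ω₃,ω₆}, {ω₅,ω₆}, {ω₁,ω₂,ω₄}, {ω₃,ω₅,ω₆}, {ω₁,ω₂,ω₃,ω₄}, {ω₁,ω₂,ω₄,ω₅}, {ω₁,ω₂,ω₄,ω₆}, {ω₁,ω₂,ω₃,ω₄,ω₅}, {ω₁,ω₂,ω₃,ω₄,ω₆}, {ω₁,ω₂,ω₄,ω₅,ω₆}, Ω }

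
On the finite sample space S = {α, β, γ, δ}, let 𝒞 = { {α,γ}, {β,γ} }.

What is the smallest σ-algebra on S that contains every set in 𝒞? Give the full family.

Answer: σ(𝒞) = { {}, {α}, {β}, {γ}, {δ}, {α,β}, {α,γ}, {α,δ}, {β,γ}, {β,δ}, {γ,δ}, {α,β,γ}, {α,β,δ}, {α,γ,δ}, {β,γ,δ}, S }

Trace:
Seed the family with 𝒞 together with ∅ and S: { {}, {α,γ}, {β,γ}, S }.
Pass 1 adds 3:
  {α,δ}  = complement {β,γ}
  {β,δ}  = complement {α,γ}
  {α,β,γ}  = {α,γ} ∪ {β,γ}
  (now 7)
Pass 2 adds 4:
  {δ}  = complement {α,β,γ}
  {α,β,δ}  = {α,δ} ∪ {β,δ}
  {α,γ,δ}  = {α,δ} ∪ {α,γ}
  {β,γ,δ}  = {β,γ} ∪ {β,δ}
  (now 11)
Pass 3. New:
  {α}  = complement {β,γ,δ}
  {β}  = complement {α,γ,δ}
  {γ}  = complement {α,β,δ}
  (now 14)
Pass 4: 2 new —
  {α,β}  = {β} ∪ {α}
  {γ,δ}  = {γ} ∪ {δ}
  (now 16)
Pass 5: closed — nothing new.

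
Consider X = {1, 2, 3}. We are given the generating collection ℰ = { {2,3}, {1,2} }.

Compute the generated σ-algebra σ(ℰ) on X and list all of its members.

σ(ℰ) (8 sets): { {}, {1}, {2}, {3}, {1,2}, {1,3}, {2,3}, X }

Check:
Seed the family with ℰ together with ∅ and X: { {}, {1,2}, {2,3}, X }.
Pass 1: 2 new —
  {1}  = {2,3}ᶜ
  {3}  = {1,2}ᶜ
Pass 2 adds 1:
  {1,3}  = {3} ∪ {1}
Pass 3: +1 →
  {2}  = {1,3}ᶜ
Pass 4 adds nothing — fixpoint reached.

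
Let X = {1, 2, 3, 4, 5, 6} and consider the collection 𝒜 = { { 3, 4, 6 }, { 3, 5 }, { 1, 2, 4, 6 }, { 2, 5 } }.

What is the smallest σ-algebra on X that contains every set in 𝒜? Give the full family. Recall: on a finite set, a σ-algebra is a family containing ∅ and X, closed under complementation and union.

Begin from { {  }, { 2, 5 }, { 3, 5 }, { 3, 4, 6 }, { 1, 2, 4, 6 }, X } (that is, 𝒜 plus ∅ and X).
Round 1 adds 7:
  { 1, 2, 5 }  = X∖{ 3, 4, 6 }
  { 2, 3, 5 }  = { 2, 5 } ∪ { 3, 5 }
  { 1, 3, 4, 6 }  = X∖{ 2, 5 }
  { 3, 4, 5, 6 }  = { 3, 5 } ∪ { 3, 4, 6 }
  { 1, 2, 3, 4, 6 }  = { 1, 2, 4, 6 } ∪ { 3, 4, 6 }
  { 1, 2, 4, 5, 6 }  = { 2, 5 } ∪ { 1, 2, 4, 6 }
  { 2, 3, 4, 5, 6 }  = { 2, 5 } ∪ { 3, 4, 6 }
  (now 13)
Round 2: +7 →
  { 1 }  = X∖{ 2, 3, 4, 5, 6 }
  { 3 }  = X∖{ 1, 2, 4, 5, 6 }
  { 5 }  = X∖{ 1, 2, 3, 4, 6 }
  { 1, 2 }  = X∖{ 3, 4, 5, 6 }
  { 1, 4, 6 }  = X∖{ 2, 3, 5 }
  { 1, 2, 3, 5 }  = { 1, 2, 5 } ∪ { 2, 3, 5 }
  { 1, 3, 4, 5, 6 }  = { 3, 4, 5, 6 } ∪ { 1, 3, 4, 6 }
  (now 20)
Round 3 (7 new):
  { 2 }  = X∖{ 1, 3, 4, 5, 6 }
  { 1, 3 }  = { 3 } ∪ { 1 }
  { 1, 5 }  = { 5 } ∪ { 1 }
  { 4, 6 }  = X∖{ 1, 2, 3, 5 }
  { 1, 2, 3 }  = { 1, 2 } ∪ { 3 }
  { 1, 3, 5 }  = { 3, 5 } ∪ { 1 }
  { 1, 4, 5, 6 }  = { 1, 4, 6 } ∪ { 5 }
  (now 27)
Round 4: +5 →
  { 2, 3 }  = X∖{ 1, 4, 5, 6 }
  { 2, 4, 6 }  = X∖{ 1, 3, 5 }
  { 4, 5, 6 }  = X∖{ 1, 2, 3 }
  { 2, 3, 4, 6 }  = X∖{ 1, 5 }
  { 2, 4, 5, 6 }  = X∖{ 1, 3 }
  (now 32)
Round 5: closed — nothing new.

Therefore σ(𝒜) = { {  }, { 1 }, { 2 }, { 3 }, { 5 }, { 1, 2 }, { 1, 3 }, { 1, 5 }, { 2, 3 }, { 2, 5 }, { 3, 5 }, { 4, 6 }, { 1, 2, 3 }, { 1, 2, 5 }, { 1, 3, 5 }, { 1, 4, 6 }, { 2, 3, 5 }, { 2, 4, 6 }, { 3, 4, 6 }, { 4, 5, 6 }, { 1, 2, 3, 5 }, { 1, 2, 4, 6 }, { 1, 3, 4, 6 }, { 1, 4, 5, 6 }, { 2, 3, 4, 6 }, { 2, 4, 5, 6 }, { 3, 4, 5, 6 }, { 1, 2, 3, 4, 6 }, { 1, 2, 4, 5, 6 }, { 1, 3, 4, 5, 6 }, { 2, 3, 4, 5, 6 }, X } (|σ(𝒜)| = 32).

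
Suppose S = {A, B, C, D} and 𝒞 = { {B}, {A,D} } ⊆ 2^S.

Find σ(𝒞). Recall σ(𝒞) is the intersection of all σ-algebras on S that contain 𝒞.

Answer: σ(𝒞) = { {}, {B}, {C}, {A,D}, {B,C}, {A,B,D}, {A,C,D}, S }

Derivation:
Begin from { {}, {B}, {A,D}, S } (that is, 𝒞 plus ∅ and S).
Iteration 1: +3 →
  {B,C}  = ᶜ of {A,D}
  {A,B,D}  = {B} ∪ {A,D}
  {A,C,D}  = ᶜ of {B}
  |family| = 7
Iteration 2: 1 new —
  {C}  = ᶜ of {A,B,D}
  |family| = 8
Iteration 3: closed — nothing new.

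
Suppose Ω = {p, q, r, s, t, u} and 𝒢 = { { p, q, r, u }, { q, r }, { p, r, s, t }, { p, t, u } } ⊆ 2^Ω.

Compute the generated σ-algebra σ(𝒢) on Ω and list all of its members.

Initial family (6 sets): { ∅, { q, r }, { p, t, u }, { p, q, r, u }, { p, r, s, t }, Ω }.
Step 1: 7 new —
  { q, u }  = { p, r, s, t }ᶜ
  { s, t }  = { p, q, r, u }ᶜ
  { q, r, s }  = { p, t, u }ᶜ
  { p, s, t, u }  = { q, r }ᶜ
  { p, q, r, s, t }  = { q, r } ∪ { p, r, s, t }
  { p, q, r, t, u }  = { q, r } ∪ { p, t, u }
  { p, r, s, t, u }  = { p, r, s, t } ∪ { p, t, u }
  |family| = 13
Step 2: 10 new —
  { q }  = { p, r, s, t, u }ᶜ
  { s }  = { p, q, r, t, u }ᶜ
  { u }  = { p, q, r, s, t }ᶜ
  { q, r, u }  = { q, u } ∪ { q, r }
  { p, q, t, u }  = { q, u } ∪ { p, t, u }
  { q, r, s, t }  = { q, r, s } ∪ { s, t }
  { q, r, s, u }  = { q, r, s } ∪ { q, u }
  { q, s, t, u }  = { q, u } ∪ { s, t }
  { p, q, r, s, u }  = { q, r, s } ∪ { p, q, r, u }
  { p, q, s, t, u }  = { p, s, t, u } ∪ { q, u }
  |family| = 23
Step 3: 13 new —
  { r }  = { p, q, s, t, u }ᶜ
  { t }  = { p, q, r, s, u }ᶜ
  { p, r }  = { q, s, t, u }ᶜ
  { p, t }  = { q, r, s, u }ᶜ
  { p, u }  = { q, r, s, t }ᶜ
  { q, s }  = { q } ∪ { s }
  { r, s }  = { p, q, t, u }ᶜ
  { s, u }  = { u } ∪ { s }
  { p, s, t }  = { q, r, u }ᶜ
  { q, s, t }  = { q } ∪ { s, t }
  { q, s, u }  = { q, u } ∪ { s }
  { s, t, u }  = { s, t } ∪ { u }
  { q, r, s, t, u }  = { s, t } ∪ { q, r, u }
  |family| = 36
Step 4. New:
  { p }  = { q, r, s, t, u }ᶜ
  { q, t }  = { q } ∪ { t }
  { r, t }  = { t } ∪ { r }
  { r, u }  = { u } ∪ { r }
  { t, u }  = { u } ∪ { t }
  { p, q, r }  = { s, t, u }ᶜ
  { p, q, t }  = { q } ∪ { p, t }
  { p, q, u }  = { p, u } ∪ { q }
  { p, r, s }  = { r, s } ∪ { p, r }
  { p, r, t }  = { q, s, u }ᶜ
  { p, r, u }  = { q, s, t }ᶜ
  { p, s, u }  = { p, u } ∪ { s }
  { q, r, t }  = { t } ∪ { q, r }
  { q, t, u }  = { q, u } ∪ { t }
  { r, s, t }  = { r, s } ∪ { t }
  { r, s, u }  = { r, s } ∪ { u }
  { p, q, r, s }  = { p, r } ∪ { q, r, s }
  { p, q, r, t }  = { s, u }ᶜ
  { p, q, s, t }  = { p, s, t } ∪ { q }
  { p, q, s, u }  = { q, s, u } ∪ { p, u }
  { p, r, s, u }  = { r, s } ∪ { p, u }
  { p, r, t, u }  = { q, s }ᶜ
  { q, r, t, u }  = { q, r, u } ∪ { t }
  { r, s, t, u }  = { r, s } ∪ { s, t, u }
  |family| = 60
Step 5: +4 →
  { p, q }  = { r, s, t, u }ᶜ
  { p, s }  = { q, r, t, u }ᶜ
  { p, q, s }  = { q, s } ∪ { p }
  { r, t, u }  = { t, u } ∪ { r, t }
  |family| = 64
Step 6: closed — nothing new.

σ(𝒢) = { ∅, { p }, { q }, { r }, { s }, { t }, { u }, { p, q }, { p, r }, { p, s }, { p, t }, { p, u }, { q, r }, { q, s }, { q, t }, { q, u }, { r, s }, { r, t }, { r, u }, { s, t }, { s, u }, { t, u }, { p, q, r }, { p, q, s }, { p, q, t }, { p, q, u }, { p, r, s }, { p, r, t }, { p, r, u }, { p, s, t }, { p, s, u }, { p, t, u }, { q, r, s }, { q, r, t }, { q, r, u }, { q, s, t }, { q, s, u }, { q, t, u }, { r, s, t }, { r, s, u }, { r, t, u }, { s, t, u }, { p, q, r, s }, { p, q, r, t }, { p, q, r, u }, { p, q, s, t }, { p, q, s, u }, { p, q, t, u }, { p, r, s, t }, { p, r, s, u }, { p, r, t, u }, { p, s, t, u }, { q, r, s, t }, { q, r, s, u }, { q, r, t, u }, { q, s, t, u }, { r, s, t, u }, { p, q, r, s, t }, { p, q, r, s, u }, { p, q, r, t, u }, { p, q, s, t, u }, { p, r, s, t, u }, { q, r, s, t, u }, Ω }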